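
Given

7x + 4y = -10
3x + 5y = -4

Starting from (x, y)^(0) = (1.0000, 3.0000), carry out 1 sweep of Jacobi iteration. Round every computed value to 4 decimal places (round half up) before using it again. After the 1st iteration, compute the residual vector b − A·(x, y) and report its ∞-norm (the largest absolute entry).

Iteration 1:
  x = (-10 - (4)·3.0000) / (7) = -3.1429
  y = (-4 - (3)·1.0000) / (5) = -1.4000
Residual b − A·x = (17.6003, 12.4287); ∞-norm = 17.6003

17.6003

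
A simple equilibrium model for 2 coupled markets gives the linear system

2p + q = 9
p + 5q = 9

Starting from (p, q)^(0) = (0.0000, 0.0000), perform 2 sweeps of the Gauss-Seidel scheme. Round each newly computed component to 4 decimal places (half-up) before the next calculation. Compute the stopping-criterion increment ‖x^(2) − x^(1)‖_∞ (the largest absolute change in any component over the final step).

Iteration 1:
  p = (9 - (1)·0.0000) / (2) = 4.5000
  q = (9 - (1)·4.5000) / (5) = 0.9000
Iteration 2:
  p = (9 - (1)·0.9000) / (2) = 4.0500
  q = (9 - (1)·4.0500) / (5) = 0.9900
Change: (-0.4500, 0.0900) → max |·| = 0.4500

0.4500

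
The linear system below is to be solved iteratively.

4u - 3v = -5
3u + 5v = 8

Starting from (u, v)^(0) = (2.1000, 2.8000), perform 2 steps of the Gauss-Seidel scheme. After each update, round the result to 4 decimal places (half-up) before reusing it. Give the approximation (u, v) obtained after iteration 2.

Iteration 1:
  u = (-5 - (-3)·2.8000) / (4) = 0.8500
  v = (8 - (3)·0.8500) / (5) = 1.0900
Iteration 2:
  u = (-5 - (-3)·1.0900) / (4) = -0.4325
  v = (8 - (3)·-0.4325) / (5) = 1.8595

(-0.4325, 1.8595)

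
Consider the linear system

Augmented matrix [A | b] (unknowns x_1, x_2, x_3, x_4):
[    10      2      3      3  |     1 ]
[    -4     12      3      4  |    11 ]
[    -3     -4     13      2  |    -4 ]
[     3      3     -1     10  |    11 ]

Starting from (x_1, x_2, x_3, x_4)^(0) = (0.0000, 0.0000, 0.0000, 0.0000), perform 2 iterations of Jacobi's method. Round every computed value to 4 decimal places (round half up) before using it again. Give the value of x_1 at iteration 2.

Iteration 1:
  x_1 = (1 - (2)·0.0000 - (3)·0.0000 - (3)·0.0000) / (10) = 0.1000
  x_2 = (11 - (-4)·0.0000 - (3)·0.0000 - (4)·0.0000) / (12) = 0.9167
  x_3 = (-4 - (-3)·0.0000 - (-4)·0.0000 - (2)·0.0000) / (13) = -0.3077
  x_4 = (11 - (3)·0.0000 - (3)·0.0000 - (-1)·0.0000) / (10) = 1.1000
Iteration 2:
  x_1 = (1 - (2)·0.9167 - (3)·-0.3077 - (3)·1.1000) / (10) = -0.3210
  x_2 = (11 - (-4)·0.1000 - (3)·-0.3077 - (4)·1.1000) / (12) = 0.6603
  x_3 = (-4 - (-3)·0.1000 - (-4)·0.9167 - (2)·1.1000) / (13) = -0.1718
  x_4 = (11 - (3)·0.1000 - (3)·0.9167 - (-1)·-0.3077) / (10) = 0.7642

-0.3210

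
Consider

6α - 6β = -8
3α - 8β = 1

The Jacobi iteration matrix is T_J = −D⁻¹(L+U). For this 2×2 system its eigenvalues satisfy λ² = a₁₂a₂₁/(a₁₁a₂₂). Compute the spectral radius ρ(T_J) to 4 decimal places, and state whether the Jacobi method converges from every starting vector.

0.6124

a₁₂a₂₁/(a₁₁a₂₂) = (-6)·(3) / ((6)·(-8)) = 0.375000
ρ = √|0.375000| = √0.375000 = 0.6124
ρ < 1, so Jacobi converges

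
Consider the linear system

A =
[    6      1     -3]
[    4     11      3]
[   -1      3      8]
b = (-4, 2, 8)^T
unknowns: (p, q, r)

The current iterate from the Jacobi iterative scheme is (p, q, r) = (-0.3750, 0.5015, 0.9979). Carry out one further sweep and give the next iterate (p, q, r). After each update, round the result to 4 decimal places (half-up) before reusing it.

One sweep:
  p = (-4 - (1)·0.5015 - (-3)·0.9979) / (6) = -0.2513
  q = (2 - (4)·-0.3750 - (3)·0.9979) / (11) = 0.0460
  r = (8 - (-1)·-0.3750 - (3)·0.5015) / (8) = 0.7651

(-0.2513, 0.0460, 0.7651)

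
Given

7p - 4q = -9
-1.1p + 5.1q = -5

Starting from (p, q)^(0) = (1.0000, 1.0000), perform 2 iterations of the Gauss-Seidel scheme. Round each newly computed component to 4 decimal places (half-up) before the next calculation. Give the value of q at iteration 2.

Iteration 1:
  p = (-9 - (-4)·1.0000) / (7) = -0.7143
  q = (-5 - (-1.1)·-0.7143) / (5.1) = -1.1345
Iteration 2:
  p = (-9 - (-4)·-1.1345) / (7) = -1.9340
  q = (-5 - (-1.1)·-1.9340) / (5.1) = -1.3975

-1.3975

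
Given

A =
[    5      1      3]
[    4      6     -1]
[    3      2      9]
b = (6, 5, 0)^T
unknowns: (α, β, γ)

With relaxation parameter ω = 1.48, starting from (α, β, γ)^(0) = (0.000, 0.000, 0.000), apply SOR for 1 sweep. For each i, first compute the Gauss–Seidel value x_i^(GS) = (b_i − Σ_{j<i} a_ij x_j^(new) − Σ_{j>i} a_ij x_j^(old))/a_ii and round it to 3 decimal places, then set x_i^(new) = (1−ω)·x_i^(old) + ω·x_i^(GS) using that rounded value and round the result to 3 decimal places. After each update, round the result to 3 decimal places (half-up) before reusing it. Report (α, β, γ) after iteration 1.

(1.776, -0.519, -0.706)

Iteration 1:
  α: GS value = (6 - (1)·0.000 - (3)·0.000) / (5) = 1.200;  α ← (1−ω)·0.000 + ω·1.200 = 1.776
  β: GS value = (5 - (4)·1.776 - (-1)·0.000) / (6) = -0.351;  β ← (1−ω)·0.000 + ω·-0.351 = -0.519
  γ: GS value = (0 - (3)·1.776 - (2)·-0.519) / (9) = -0.477;  γ ← (1−ω)·0.000 + ω·-0.477 = -0.706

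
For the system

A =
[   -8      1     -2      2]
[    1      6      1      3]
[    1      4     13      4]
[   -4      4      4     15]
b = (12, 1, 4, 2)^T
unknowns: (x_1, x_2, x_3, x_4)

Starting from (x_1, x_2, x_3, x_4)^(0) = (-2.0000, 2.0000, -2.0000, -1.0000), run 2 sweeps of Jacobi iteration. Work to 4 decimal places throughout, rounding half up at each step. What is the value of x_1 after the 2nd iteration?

-1.4718

Iteration 1:
  x_1 = (12 - (1)·2.0000 - (-2)·-2.0000 - (2)·-1.0000) / (-8) = -1.0000
  x_2 = (1 - (1)·-2.0000 - (1)·-2.0000 - (3)·-1.0000) / (6) = 1.3333
  x_3 = (4 - (1)·-2.0000 - (4)·2.0000 - (4)·-1.0000) / (13) = 0.1538
  x_4 = (2 - (-4)·-2.0000 - (4)·2.0000 - (4)·-2.0000) / (15) = -0.4000
Iteration 2:
  x_1 = (12 - (1)·1.3333 - (-2)·0.1538 - (2)·-0.4000) / (-8) = -1.4718
  x_2 = (1 - (1)·-1.0000 - (1)·0.1538 - (3)·-0.4000) / (6) = 0.5077
  x_3 = (4 - (1)·-1.0000 - (4)·1.3333 - (4)·-0.4000) / (13) = 0.0974
  x_4 = (2 - (-4)·-1.0000 - (4)·1.3333 - (4)·0.1538) / (15) = -0.5299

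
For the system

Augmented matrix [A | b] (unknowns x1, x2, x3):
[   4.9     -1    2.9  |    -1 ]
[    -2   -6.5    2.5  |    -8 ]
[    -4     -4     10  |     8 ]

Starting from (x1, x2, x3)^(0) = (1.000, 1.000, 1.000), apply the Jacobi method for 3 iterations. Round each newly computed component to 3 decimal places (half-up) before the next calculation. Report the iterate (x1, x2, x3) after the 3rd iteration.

Iteration 1:
  x1 = (-1 - (-1)·1.000 - (2.9)·1.000) / (4.9) = -0.592
  x2 = (-8 - (-2)·1.000 - (2.5)·1.000) / (-6.5) = 1.308
  x3 = (8 - (-4)·1.000 - (-4)·1.000) / (10) = 1.600
Iteration 2:
  x1 = (-1 - (-1)·1.308 - (2.9)·1.600) / (4.9) = -0.884
  x2 = (-8 - (-2)·-0.592 - (2.5)·1.600) / (-6.5) = 2.028
  x3 = (8 - (-4)·-0.592 - (-4)·1.308) / (10) = 1.086
Iteration 3:
  x1 = (-1 - (-1)·2.028 - (2.9)·1.086) / (4.9) = -0.433
  x2 = (-8 - (-2)·-0.884 - (2.5)·1.086) / (-6.5) = 1.920
  x3 = (8 - (-4)·-0.884 - (-4)·2.028) / (10) = 1.258

(-0.433, 1.920, 1.258)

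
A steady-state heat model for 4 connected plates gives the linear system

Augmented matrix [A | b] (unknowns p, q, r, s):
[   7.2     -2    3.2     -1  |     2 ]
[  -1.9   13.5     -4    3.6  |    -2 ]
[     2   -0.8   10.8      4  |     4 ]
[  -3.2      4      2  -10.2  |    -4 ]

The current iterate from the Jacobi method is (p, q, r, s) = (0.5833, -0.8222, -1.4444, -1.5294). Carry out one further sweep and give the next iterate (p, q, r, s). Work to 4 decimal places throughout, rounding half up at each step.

(0.4789, -0.0862, 0.7679, -0.3965)

One sweep:
  p = (2 - (-2)·-0.8222 - (3.2)·-1.4444 - (-1)·-1.5294) / (7.2) = 0.4789
  q = (-2 - (-1.9)·0.5833 - (-4)·-1.4444 - (3.6)·-1.5294) / (13.5) = -0.0862
  r = (4 - (2)·0.5833 - (-0.8)·-0.8222 - (4)·-1.5294) / (10.8) = 0.7679
  s = (-4 - (-3.2)·0.5833 - (4)·-0.8222 - (2)·-1.4444) / (-10.2) = -0.3965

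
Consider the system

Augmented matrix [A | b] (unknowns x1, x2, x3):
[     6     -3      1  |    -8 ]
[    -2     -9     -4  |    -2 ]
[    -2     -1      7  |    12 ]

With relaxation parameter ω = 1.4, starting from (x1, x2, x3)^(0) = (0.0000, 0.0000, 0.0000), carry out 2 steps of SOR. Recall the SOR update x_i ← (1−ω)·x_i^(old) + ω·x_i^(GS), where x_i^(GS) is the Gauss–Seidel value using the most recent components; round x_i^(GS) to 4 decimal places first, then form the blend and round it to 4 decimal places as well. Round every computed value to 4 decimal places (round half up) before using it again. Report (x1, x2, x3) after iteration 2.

Iteration 1:
  x1: GS value = (-8 - (-3)·0.0000 - (1)·0.0000) / (6) = -1.3333;  x1 ← (1−ω)·0.0000 + ω·-1.3333 = -1.8666
  x2: GS value = (-2 - (-2)·-1.8666 - (-4)·0.0000) / (-9) = 0.6370;  x2 ← (1−ω)·0.0000 + ω·0.6370 = 0.8918
  x3: GS value = (12 - (-2)·-1.8666 - (-1)·0.8918) / (7) = 1.3084;  x3 ← (1−ω)·0.0000 + ω·1.3084 = 1.8318
Iteration 2:
  x1: GS value = (-8 - (-3)·0.8918 - (1)·1.8318) / (6) = -1.1927;  x1 ← (1−ω)·-1.8666 + ω·-1.1927 = -0.9231
  x2: GS value = (-2 - (-2)·-0.9231 - (-4)·1.8318) / (-9) = -0.3868;  x2 ← (1−ω)·0.8918 + ω·-0.3868 = -0.8982
  x3: GS value = (12 - (-2)·-0.9231 - (-1)·-0.8982) / (7) = 1.3222;  x3 ← (1−ω)·1.8318 + ω·1.3222 = 1.1184

(-0.9231, -0.8982, 1.1184)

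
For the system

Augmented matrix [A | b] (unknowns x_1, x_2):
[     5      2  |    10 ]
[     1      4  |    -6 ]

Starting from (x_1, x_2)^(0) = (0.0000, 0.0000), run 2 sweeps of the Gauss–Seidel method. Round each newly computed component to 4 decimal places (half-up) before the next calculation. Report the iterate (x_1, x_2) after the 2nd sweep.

(2.8000, -2.2000)

Iteration 1:
  x_1 = (10 - (2)·0.0000) / (5) = 2.0000
  x_2 = (-6 - (1)·2.0000) / (4) = -2.0000
Iteration 2:
  x_1 = (10 - (2)·-2.0000) / (5) = 2.8000
  x_2 = (-6 - (1)·2.8000) / (4) = -2.2000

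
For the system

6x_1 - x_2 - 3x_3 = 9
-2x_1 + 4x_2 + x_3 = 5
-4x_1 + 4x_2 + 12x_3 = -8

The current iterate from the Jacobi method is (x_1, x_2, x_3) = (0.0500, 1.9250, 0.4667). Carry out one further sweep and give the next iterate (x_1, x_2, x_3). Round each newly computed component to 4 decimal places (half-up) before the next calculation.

(2.0542, 1.1583, -1.2917)

One sweep:
  x_1 = (9 - (-1)·1.9250 - (-3)·0.4667) / (6) = 2.0542
  x_2 = (5 - (-2)·0.0500 - (1)·0.4667) / (4) = 1.1583
  x_3 = (-8 - (-4)·0.0500 - (4)·1.9250) / (12) = -1.2917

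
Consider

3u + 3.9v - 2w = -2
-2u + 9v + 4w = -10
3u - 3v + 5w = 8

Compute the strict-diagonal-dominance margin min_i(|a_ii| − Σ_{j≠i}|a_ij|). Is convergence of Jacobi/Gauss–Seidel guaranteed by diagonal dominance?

row 1: |3| − (3.9+2) = -2.9
row 2: |9| − (2+4) = 3
row 3: |5| − (3+3) = -1
minimum over rows = -2.9 → not strictly diagonally dominant

-2.9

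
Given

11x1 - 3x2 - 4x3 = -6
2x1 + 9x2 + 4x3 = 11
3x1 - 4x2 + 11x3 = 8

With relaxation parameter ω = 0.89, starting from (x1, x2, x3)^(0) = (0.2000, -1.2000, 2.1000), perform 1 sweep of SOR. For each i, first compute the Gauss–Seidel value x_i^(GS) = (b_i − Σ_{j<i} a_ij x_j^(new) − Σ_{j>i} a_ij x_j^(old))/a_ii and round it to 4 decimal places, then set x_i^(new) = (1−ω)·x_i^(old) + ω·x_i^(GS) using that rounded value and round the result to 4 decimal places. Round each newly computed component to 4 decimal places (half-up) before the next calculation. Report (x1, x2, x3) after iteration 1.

(-0.0751, 0.1400, 0.9418)

Iteration 1:
  x1: GS value = (-6 - (-3)·-1.2000 - (-4)·2.1000) / (11) = -0.1091;  x1 ← (1−ω)·0.2000 + ω·-0.1091 = -0.0751
  x2: GS value = (11 - (2)·-0.0751 - (4)·2.1000) / (9) = 0.3056;  x2 ← (1−ω)·-1.2000 + ω·0.3056 = 0.1400
  x3: GS value = (8 - (3)·-0.0751 - (-4)·0.1400) / (11) = 0.7987;  x3 ← (1−ω)·2.1000 + ω·0.7987 = 0.9418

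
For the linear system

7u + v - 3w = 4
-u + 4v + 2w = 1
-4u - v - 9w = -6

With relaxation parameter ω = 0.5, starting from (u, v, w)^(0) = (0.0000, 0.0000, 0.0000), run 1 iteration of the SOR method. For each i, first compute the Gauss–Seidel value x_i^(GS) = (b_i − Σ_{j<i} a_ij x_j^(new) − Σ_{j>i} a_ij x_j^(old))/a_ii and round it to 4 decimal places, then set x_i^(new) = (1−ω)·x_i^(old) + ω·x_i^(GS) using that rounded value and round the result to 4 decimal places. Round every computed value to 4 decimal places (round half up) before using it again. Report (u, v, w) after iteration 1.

Iteration 1:
  u: GS value = (4 - (1)·0.0000 - (-3)·0.0000) / (7) = 0.5714;  u ← (1−ω)·0.0000 + ω·0.5714 = 0.2857
  v: GS value = (1 - (-1)·0.2857 - (2)·0.0000) / (4) = 0.3214;  v ← (1−ω)·0.0000 + ω·0.3214 = 0.1607
  w: GS value = (-6 - (-4)·0.2857 - (-1)·0.1607) / (-9) = 0.5218;  w ← (1−ω)·0.0000 + ω·0.5218 = 0.2609

(0.2857, 0.1607, 0.2609)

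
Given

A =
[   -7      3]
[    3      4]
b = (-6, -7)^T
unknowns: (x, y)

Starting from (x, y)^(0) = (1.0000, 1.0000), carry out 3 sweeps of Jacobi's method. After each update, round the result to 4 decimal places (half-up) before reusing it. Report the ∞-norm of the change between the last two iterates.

Iteration 1:
  x = (-6 - (3)·1.0000) / (-7) = 1.2857
  y = (-7 - (3)·1.0000) / (4) = -2.5000
Iteration 2:
  x = (-6 - (3)·-2.5000) / (-7) = -0.2143
  y = (-7 - (3)·1.2857) / (4) = -2.7143
Iteration 3:
  x = (-6 - (3)·-2.7143) / (-7) = -0.3061
  y = (-7 - (3)·-0.2143) / (4) = -1.5893
Change: (-0.0918, 1.1250) → max |·| = 1.1250

1.1250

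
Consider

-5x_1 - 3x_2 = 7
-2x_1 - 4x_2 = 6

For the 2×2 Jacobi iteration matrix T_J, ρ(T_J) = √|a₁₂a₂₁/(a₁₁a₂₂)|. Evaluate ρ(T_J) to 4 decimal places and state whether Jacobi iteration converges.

a₁₂a₂₁/(a₁₁a₂₂) = (-3)·(-2) / ((-5)·(-4)) = 0.300000
ρ = √|0.300000| = √0.300000 = 0.5477
ρ < 1, so Jacobi converges

0.5477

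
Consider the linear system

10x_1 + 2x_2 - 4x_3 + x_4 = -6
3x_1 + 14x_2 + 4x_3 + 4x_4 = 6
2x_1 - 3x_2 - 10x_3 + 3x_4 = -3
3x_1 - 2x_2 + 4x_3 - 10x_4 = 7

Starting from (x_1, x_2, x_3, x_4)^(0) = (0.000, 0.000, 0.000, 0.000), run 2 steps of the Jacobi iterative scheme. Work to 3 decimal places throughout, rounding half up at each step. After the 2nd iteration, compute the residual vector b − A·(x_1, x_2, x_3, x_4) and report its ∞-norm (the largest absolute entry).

Iteration 1:
  x_1 = (-6 - (2)·0.000 - (-4)·0.000 - (1)·0.000) / (10) = -0.600
  x_2 = (6 - (3)·0.000 - (4)·0.000 - (4)·0.000) / (14) = 0.429
  x_3 = (-3 - (2)·0.000 - (-3)·0.000 - (3)·0.000) / (-10) = 0.300
  x_4 = (7 - (3)·0.000 - (-2)·0.000 - (4)·0.000) / (-10) = -0.700
Iteration 2:
  x_1 = (-6 - (2)·0.429 - (-4)·0.300 - (1)·-0.700) / (10) = -0.496
  x_2 = (6 - (3)·-0.600 - (4)·0.300 - (4)·-0.700) / (14) = 0.671
  x_3 = (-3 - (2)·-0.600 - (-3)·0.429 - (3)·-0.700) / (-10) = -0.159
  x_4 = (7 - (3)·-0.600 - (-2)·0.429 - (4)·0.300) / (-10) = -0.846
Residual b − A·x = (-2.172, 2.114, 0.953, 2.006); ∞-norm = 2.172

2.172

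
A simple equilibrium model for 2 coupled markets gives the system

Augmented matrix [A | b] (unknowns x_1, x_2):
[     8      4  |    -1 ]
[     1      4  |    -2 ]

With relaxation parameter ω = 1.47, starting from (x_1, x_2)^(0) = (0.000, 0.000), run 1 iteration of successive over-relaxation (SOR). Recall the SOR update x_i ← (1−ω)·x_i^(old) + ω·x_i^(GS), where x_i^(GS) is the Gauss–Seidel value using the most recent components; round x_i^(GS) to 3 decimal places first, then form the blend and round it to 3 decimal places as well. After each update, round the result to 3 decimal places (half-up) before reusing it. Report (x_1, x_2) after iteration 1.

(-0.184, -0.667)

Iteration 1:
  x_1: GS value = (-1 - (4)·0.000) / (8) = -0.125;  x_1 ← (1−ω)·0.000 + ω·-0.125 = -0.184
  x_2: GS value = (-2 - (1)·-0.184) / (4) = -0.454;  x_2 ← (1−ω)·0.000 + ω·-0.454 = -0.667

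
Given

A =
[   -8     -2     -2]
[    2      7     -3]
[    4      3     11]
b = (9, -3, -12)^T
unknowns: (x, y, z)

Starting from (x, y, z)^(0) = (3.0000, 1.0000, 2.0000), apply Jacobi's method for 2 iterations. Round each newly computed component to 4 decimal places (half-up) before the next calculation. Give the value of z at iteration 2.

-0.2922

Iteration 1:
  x = (9 - (-2)·1.0000 - (-2)·2.0000) / (-8) = -1.8750
  y = (-3 - (2)·3.0000 - (-3)·2.0000) / (7) = -0.4286
  z = (-12 - (4)·3.0000 - (3)·1.0000) / (11) = -2.4545
Iteration 2:
  x = (9 - (-2)·-0.4286 - (-2)·-2.4545) / (-8) = -0.4042
  y = (-3 - (2)·-1.8750 - (-3)·-2.4545) / (7) = -0.9448
  z = (-12 - (4)·-1.8750 - (3)·-0.4286) / (11) = -0.2922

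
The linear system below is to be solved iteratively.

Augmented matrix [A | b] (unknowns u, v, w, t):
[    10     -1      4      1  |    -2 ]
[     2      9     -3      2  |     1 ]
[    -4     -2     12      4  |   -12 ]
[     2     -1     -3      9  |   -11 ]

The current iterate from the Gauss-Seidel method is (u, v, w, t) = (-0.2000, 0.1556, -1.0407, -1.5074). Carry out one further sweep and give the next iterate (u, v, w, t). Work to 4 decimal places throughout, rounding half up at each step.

(0.3826, 0.0142, -0.3676, -1.4282)

One sweep:
  u = (-2 - (-1)·0.1556 - (4)·-1.0407 - (1)·-1.5074) / (10) = 0.3826
  v = (1 - (2)·0.3826 - (-3)·-1.0407 - (2)·-1.5074) / (9) = 0.0142
  w = (-12 - (-4)·0.3826 - (-2)·0.0142 - (4)·-1.5074) / (12) = -0.3676
  t = (-11 - (2)·0.3826 - (-1)·0.0142 - (-3)·-0.3676) / (9) = -1.4282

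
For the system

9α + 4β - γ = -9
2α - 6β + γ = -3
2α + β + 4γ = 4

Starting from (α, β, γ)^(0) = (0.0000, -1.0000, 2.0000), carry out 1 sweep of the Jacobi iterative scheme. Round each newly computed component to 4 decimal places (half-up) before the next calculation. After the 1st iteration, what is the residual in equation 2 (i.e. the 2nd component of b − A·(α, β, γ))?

Iteration 1:
  α = (-9 - (4)·-1.0000 - (-1)·2.0000) / (9) = -0.3333
  β = (-3 - (2)·0.0000 - (1)·2.0000) / (-6) = 0.8333
  γ = (4 - (2)·0.0000 - (1)·-1.0000) / (4) = 1.2500
Residual b − A·x = (-8.0835, 1.4164, -1.1667)

1.4164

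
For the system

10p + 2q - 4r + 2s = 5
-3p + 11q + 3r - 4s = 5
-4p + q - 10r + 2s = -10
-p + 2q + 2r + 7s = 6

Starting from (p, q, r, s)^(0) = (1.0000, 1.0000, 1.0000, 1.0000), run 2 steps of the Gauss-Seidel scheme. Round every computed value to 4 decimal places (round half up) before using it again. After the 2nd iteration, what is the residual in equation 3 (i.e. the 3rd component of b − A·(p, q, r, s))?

-0.2776

Iteration 1:
  p = (5 - (2)·1.0000 - (-4)·1.0000 - (2)·1.0000) / (10) = 0.5000
  q = (5 - (-3)·0.5000 - (3)·1.0000 - (-4)·1.0000) / (11) = 0.6818
  r = (-10 - (-4)·0.5000 - (1)·0.6818 - (2)·1.0000) / (-10) = 1.0682
  s = (6 - (-1)·0.5000 - (2)·0.6818 - (2)·1.0682) / (7) = 0.4286
Iteration 2:
  p = (5 - (2)·0.6818 - (-4)·1.0682 - (2)·0.4286) / (10) = 0.7052
  q = (5 - (-3)·0.7052 - (3)·1.0682 - (-4)·0.4286) / (11) = 0.5114
  r = (-10 - (-4)·0.7052 - (1)·0.5114 - (2)·0.4286) / (-10) = 0.8548
  s = (6 - (-1)·0.7052 - (2)·0.5114 - (2)·0.8548) / (7) = 0.5675
Residual b − A·x = (-0.7906, 1.1958, -0.2776, 0.0003)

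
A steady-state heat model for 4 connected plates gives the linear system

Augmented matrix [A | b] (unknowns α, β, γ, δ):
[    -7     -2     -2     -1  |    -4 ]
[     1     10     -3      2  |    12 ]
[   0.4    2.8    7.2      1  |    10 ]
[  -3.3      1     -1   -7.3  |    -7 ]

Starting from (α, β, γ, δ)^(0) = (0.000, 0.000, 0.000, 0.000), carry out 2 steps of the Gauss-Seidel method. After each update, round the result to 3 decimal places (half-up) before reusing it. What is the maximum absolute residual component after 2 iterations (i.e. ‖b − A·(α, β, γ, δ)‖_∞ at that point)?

Iteration 1:
  α = (-4 - (-2)·0.000 - (-2)·0.000 - (-1)·0.000) / (-7) = 0.571
  β = (12 - (1)·0.571 - (-3)·0.000 - (2)·0.000) / (10) = 1.143
  γ = (10 - (0.4)·0.571 - (2.8)·1.143 - (1)·0.000) / (7.2) = 0.913
  δ = (-7 - (-3.3)·0.571 - (1)·1.143 - (-1)·0.913) / (-7.3) = 0.732
Iteration 2:
  α = (-4 - (-2)·1.143 - (-2)·0.913 - (-1)·0.732) / (-7) = -0.121
  β = (12 - (1)·-0.121 - (-3)·0.913 - (2)·0.732) / (10) = 1.340
  γ = (10 - (0.4)·-0.121 - (2.8)·1.340 - (1)·0.732) / (7.2) = 0.773
  δ = (-7 - (-3.3)·-0.121 - (1)·1.340 - (-1)·0.773) / (-7.3) = 1.091
Residual b − A·x = (0.470, -1.142, -0.360, -0.002); ∞-norm = 1.142

1.142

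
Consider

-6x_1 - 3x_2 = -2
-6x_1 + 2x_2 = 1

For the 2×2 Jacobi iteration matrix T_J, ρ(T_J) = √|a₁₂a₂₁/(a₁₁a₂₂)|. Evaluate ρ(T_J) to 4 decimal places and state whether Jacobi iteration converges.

1.2247

a₁₂a₂₁/(a₁₁a₂₂) = (-3)·(-6) / ((-6)·(2)) = -1.500000
ρ = √|-1.500000| = √1.500000 = 1.2247
ρ > 1, so Jacobi diverges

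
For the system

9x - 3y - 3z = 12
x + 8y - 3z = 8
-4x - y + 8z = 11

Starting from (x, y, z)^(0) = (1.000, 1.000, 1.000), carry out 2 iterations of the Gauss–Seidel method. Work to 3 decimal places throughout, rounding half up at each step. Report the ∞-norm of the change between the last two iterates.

0.547

Iteration 1:
  x = (12 - (-3)·1.000 - (-3)·1.000) / (9) = 2.000
  y = (8 - (1)·2.000 - (-3)·1.000) / (8) = 1.125
  z = (11 - (-4)·2.000 - (-1)·1.125) / (8) = 2.516
Iteration 2:
  x = (12 - (-3)·1.125 - (-3)·2.516) / (9) = 2.547
  y = (8 - (1)·2.547 - (-3)·2.516) / (8) = 1.625
  z = (11 - (-4)·2.547 - (-1)·1.625) / (8) = 2.852
Change: (0.547, 0.500, 0.336) → max |·| = 0.547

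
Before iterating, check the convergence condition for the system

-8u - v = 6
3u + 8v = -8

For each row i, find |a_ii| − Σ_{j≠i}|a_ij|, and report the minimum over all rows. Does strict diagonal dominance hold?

row 1: |-8| − (1) = 7
row 2: |8| − (3) = 5
minimum over rows = 5 → strictly diagonally dominant (convergence guaranteed)

5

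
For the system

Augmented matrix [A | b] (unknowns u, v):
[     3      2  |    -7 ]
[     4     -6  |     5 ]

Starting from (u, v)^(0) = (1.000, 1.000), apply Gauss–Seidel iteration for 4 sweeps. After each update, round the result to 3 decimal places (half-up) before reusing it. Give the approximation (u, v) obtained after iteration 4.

(-1.075, -1.550)

Iteration 1:
  u = (-7 - (2)·1.000) / (3) = -3.000
  v = (5 - (4)·-3.000) / (-6) = -2.833
Iteration 2:
  u = (-7 - (2)·-2.833) / (3) = -0.445
  v = (5 - (4)·-0.445) / (-6) = -1.130
Iteration 3:
  u = (-7 - (2)·-1.130) / (3) = -1.580
  v = (5 - (4)·-1.580) / (-6) = -1.887
Iteration 4:
  u = (-7 - (2)·-1.887) / (3) = -1.075
  v = (5 - (4)·-1.075) / (-6) = -1.550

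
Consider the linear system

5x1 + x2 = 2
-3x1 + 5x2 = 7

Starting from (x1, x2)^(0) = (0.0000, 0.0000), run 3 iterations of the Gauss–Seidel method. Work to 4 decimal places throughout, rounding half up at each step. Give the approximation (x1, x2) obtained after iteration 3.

Iteration 1:
  x1 = (2 - (1)·0.0000) / (5) = 0.4000
  x2 = (7 - (-3)·0.4000) / (5) = 1.6400
Iteration 2:
  x1 = (2 - (1)·1.6400) / (5) = 0.0720
  x2 = (7 - (-3)·0.0720) / (5) = 1.4432
Iteration 3:
  x1 = (2 - (1)·1.4432) / (5) = 0.1114
  x2 = (7 - (-3)·0.1114) / (5) = 1.4668

(0.1114, 1.4668)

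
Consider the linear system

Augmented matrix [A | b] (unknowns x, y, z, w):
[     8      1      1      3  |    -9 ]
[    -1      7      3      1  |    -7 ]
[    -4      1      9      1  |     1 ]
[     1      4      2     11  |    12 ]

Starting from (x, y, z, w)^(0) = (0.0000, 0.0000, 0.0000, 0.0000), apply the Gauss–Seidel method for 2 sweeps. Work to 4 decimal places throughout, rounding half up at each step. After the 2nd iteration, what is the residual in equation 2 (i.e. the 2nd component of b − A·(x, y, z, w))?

Iteration 1:
  x = (-9 - (1)·0.0000 - (1)·0.0000 - (3)·0.0000) / (8) = -1.1250
  y = (-7 - (-1)·-1.1250 - (3)·0.0000 - (1)·0.0000) / (7) = -1.1607
  z = (1 - (-4)·-1.1250 - (1)·-1.1607 - (1)·0.0000) / (9) = -0.2599
  w = (12 - (1)·-1.1250 - (4)·-1.1607 - (2)·-0.2599) / (11) = 1.6625
Iteration 2:
  x = (-9 - (1)·-1.1607 - (1)·-0.2599 - (3)·1.6625) / (8) = -1.5709
  y = (-7 - (-1)·-1.5709 - (3)·-0.2599 - (1)·1.6625) / (7) = -1.3505
  z = (1 - (-4)·-1.5709 - (1)·-1.3505 - (1)·1.6625) / (9) = -0.6217
  w = (12 - (1)·-1.5709 - (4)·-1.3505 - (2)·-0.6217) / (11) = 1.8378
Residual b − A·x = (0.0260, 0.9099, -0.1756, 0.0005)

0.9099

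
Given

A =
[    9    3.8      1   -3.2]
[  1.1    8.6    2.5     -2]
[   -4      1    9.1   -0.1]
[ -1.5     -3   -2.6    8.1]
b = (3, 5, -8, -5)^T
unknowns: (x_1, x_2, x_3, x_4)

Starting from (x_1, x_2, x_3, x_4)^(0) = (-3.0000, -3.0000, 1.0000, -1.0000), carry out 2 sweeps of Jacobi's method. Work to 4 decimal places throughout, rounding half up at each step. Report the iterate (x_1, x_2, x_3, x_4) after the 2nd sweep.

Iteration 1:
  x_1 = (3 - (3.8)·-3.0000 - (1)·1.0000 - (-3.2)·-1.0000) / (9) = 1.1333
  x_2 = (5 - (1.1)·-3.0000 - (2.5)·1.0000 - (-2)·-1.0000) / (8.6) = 0.4419
  x_3 = (-8 - (-4)·-3.0000 - (1)·-3.0000 - (-0.1)·-1.0000) / (9.1) = -1.8791
  x_4 = (-5 - (-1.5)·-3.0000 - (-3)·-3.0000 - (-2.6)·1.0000) / (8.1) = -1.9630
Iteration 2:
  x_1 = (3 - (3.8)·0.4419 - (1)·-1.8791 - (-3.2)·-1.9630) / (9) = -0.3424
  x_2 = (5 - (1.1)·1.1333 - (2.5)·-1.8791 - (-2)·-1.9630) / (8.6) = 0.5262
  x_3 = (-8 - (-4)·1.1333 - (1)·0.4419 - (-0.1)·-1.9630) / (9.1) = -0.4511
  x_4 = (-5 - (-1.5)·1.1333 - (-3)·0.4419 - (-2.6)·-1.8791) / (8.1) = -0.8469

(-0.3424, 0.5262, -0.4511, -0.8469)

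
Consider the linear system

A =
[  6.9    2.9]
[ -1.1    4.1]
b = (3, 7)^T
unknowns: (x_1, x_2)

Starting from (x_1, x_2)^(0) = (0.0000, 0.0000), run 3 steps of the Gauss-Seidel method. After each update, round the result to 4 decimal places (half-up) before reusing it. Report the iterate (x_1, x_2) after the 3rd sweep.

Iteration 1:
  x_1 = (3 - (2.9)·0.0000) / (6.9) = 0.4348
  x_2 = (7 - (-1.1)·0.4348) / (4.1) = 1.8240
Iteration 2:
  x_1 = (3 - (2.9)·1.8240) / (6.9) = -0.3318
  x_2 = (7 - (-1.1)·-0.3318) / (4.1) = 1.6183
Iteration 3:
  x_1 = (3 - (2.9)·1.6183) / (6.9) = -0.2454
  x_2 = (7 - (-1.1)·-0.2454) / (4.1) = 1.6415

(-0.2454, 1.6415)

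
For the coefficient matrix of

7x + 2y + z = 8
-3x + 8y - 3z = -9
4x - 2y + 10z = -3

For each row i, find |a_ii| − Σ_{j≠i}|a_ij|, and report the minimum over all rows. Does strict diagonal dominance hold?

2

row 1: |7| − (2+1) = 4
row 2: |8| − (3+3) = 2
row 3: |10| − (4+2) = 4
minimum over rows = 2 → strictly diagonally dominant (convergence guaranteed)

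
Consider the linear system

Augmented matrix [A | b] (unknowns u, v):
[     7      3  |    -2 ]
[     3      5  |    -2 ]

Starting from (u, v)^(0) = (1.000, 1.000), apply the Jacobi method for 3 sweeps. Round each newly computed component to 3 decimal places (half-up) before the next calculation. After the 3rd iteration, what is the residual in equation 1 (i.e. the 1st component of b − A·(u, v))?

Iteration 1:
  u = (-2 - (3)·1.000) / (7) = -0.714
  v = (-2 - (3)·1.000) / (5) = -1.000
Iteration 2:
  u = (-2 - (3)·-1.000) / (7) = 0.143
  v = (-2 - (3)·-0.714) / (5) = 0.028
Iteration 3:
  u = (-2 - (3)·0.028) / (7) = -0.298
  v = (-2 - (3)·0.143) / (5) = -0.486
Residual b − A·x = (1.544, 1.324)

1.544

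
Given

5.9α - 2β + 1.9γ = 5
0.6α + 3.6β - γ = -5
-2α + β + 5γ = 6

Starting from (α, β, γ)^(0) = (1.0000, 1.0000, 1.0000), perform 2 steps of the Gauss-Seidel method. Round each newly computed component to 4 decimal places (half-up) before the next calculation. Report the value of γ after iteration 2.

1.3101

Iteration 1:
  α = (5 - (-2)·1.0000 - (1.9)·1.0000) / (5.9) = 0.8644
  β = (-5 - (0.6)·0.8644 - (-1)·1.0000) / (3.6) = -1.2552
  γ = (6 - (-2)·0.8644 - (1)·-1.2552) / (5) = 1.7968
Iteration 2:
  α = (5 - (-2)·-1.2552 - (1.9)·1.7968) / (5.9) = -0.1567
  β = (-5 - (0.6)·-0.1567 - (-1)·1.7968) / (3.6) = -0.8637
  γ = (6 - (-2)·-0.1567 - (1)·-0.8637) / (5) = 1.3101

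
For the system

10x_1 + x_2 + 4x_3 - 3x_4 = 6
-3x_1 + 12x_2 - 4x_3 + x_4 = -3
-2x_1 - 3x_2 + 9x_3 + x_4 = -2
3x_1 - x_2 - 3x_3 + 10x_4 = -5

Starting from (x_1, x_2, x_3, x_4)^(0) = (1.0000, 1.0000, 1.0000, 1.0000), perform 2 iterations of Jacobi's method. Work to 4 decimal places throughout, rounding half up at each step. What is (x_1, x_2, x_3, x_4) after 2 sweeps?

(0.3661, -0.0426, -0.0056, -0.5283)

Iteration 1:
  x_1 = (6 - (1)·1.0000 - (4)·1.0000 - (-3)·1.0000) / (10) = 0.4000
  x_2 = (-3 - (-3)·1.0000 - (-4)·1.0000 - (1)·1.0000) / (12) = 0.2500
  x_3 = (-2 - (-2)·1.0000 - (-3)·1.0000 - (1)·1.0000) / (9) = 0.2222
  x_4 = (-5 - (3)·1.0000 - (-1)·1.0000 - (-3)·1.0000) / (10) = -0.4000
Iteration 2:
  x_1 = (6 - (1)·0.2500 - (4)·0.2222 - (-3)·-0.4000) / (10) = 0.3661
  x_2 = (-3 - (-3)·0.4000 - (-4)·0.2222 - (1)·-0.4000) / (12) = -0.0426
  x_3 = (-2 - (-2)·0.4000 - (-3)·0.2500 - (1)·-0.4000) / (9) = -0.0056
  x_4 = (-5 - (3)·0.4000 - (-1)·0.2500 - (-3)·0.2222) / (10) = -0.5283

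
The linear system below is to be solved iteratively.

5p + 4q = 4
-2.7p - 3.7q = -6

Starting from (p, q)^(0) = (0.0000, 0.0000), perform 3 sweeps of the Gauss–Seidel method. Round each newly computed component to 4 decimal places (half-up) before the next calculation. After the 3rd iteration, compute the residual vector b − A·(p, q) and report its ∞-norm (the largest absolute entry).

Iteration 1:
  p = (4 - (4)·0.0000) / (5) = 0.8000
  q = (-6 - (-2.7)·0.8000) / (-3.7) = 1.0378
Iteration 2:
  p = (4 - (4)·1.0378) / (5) = -0.0302
  q = (-6 - (-2.7)·-0.0302) / (-3.7) = 1.6437
Iteration 3:
  p = (4 - (4)·1.6437) / (5) = -0.5150
  q = (-6 - (-2.7)·-0.5150) / (-3.7) = 1.9974
Residual b − A·x = (-1.4146, -0.0001); ∞-norm = 1.4146

1.4146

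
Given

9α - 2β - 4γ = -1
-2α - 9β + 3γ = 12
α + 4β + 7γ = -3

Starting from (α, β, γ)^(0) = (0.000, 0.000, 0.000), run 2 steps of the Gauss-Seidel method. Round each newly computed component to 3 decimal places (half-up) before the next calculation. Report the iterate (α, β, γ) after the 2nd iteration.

(-0.253, -1.165, 0.273)

Iteration 1:
  α = (-1 - (-2)·0.000 - (-4)·0.000) / (9) = -0.111
  β = (12 - (-2)·-0.111 - (3)·0.000) / (-9) = -1.309
  γ = (-3 - (1)·-0.111 - (4)·-1.309) / (7) = 0.335
Iteration 2:
  α = (-1 - (-2)·-1.309 - (-4)·0.335) / (9) = -0.253
  β = (12 - (-2)·-0.253 - (3)·0.335) / (-9) = -1.165
  γ = (-3 - (1)·-0.253 - (4)·-1.165) / (7) = 0.273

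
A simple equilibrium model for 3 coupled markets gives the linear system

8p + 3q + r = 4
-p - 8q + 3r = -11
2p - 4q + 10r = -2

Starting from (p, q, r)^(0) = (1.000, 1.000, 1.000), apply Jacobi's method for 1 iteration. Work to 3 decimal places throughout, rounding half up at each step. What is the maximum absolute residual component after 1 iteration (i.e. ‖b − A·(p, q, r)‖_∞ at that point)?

4.500

Iteration 1:
  p = (4 - (3)·1.000 - (1)·1.000) / (8) = 0.000
  q = (-11 - (-1)·1.000 - (3)·1.000) / (-8) = 1.625
  r = (-2 - (2)·1.000 - (-4)·1.000) / (10) = 0.000
Residual b − A·x = (-0.875, 2.000, 4.500); ∞-norm = 4.500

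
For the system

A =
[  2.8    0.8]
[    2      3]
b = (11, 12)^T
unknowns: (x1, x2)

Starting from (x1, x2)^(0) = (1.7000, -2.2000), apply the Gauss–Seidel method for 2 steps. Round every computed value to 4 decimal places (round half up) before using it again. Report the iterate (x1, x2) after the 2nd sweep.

(3.6537, 1.5642)

Iteration 1:
  x1 = (11 - (0.8)·-2.2000) / (2.8) = 4.5571
  x2 = (12 - (2)·4.5571) / (3) = 0.9619
Iteration 2:
  x1 = (11 - (0.8)·0.9619) / (2.8) = 3.6537
  x2 = (12 - (2)·3.6537) / (3) = 1.5642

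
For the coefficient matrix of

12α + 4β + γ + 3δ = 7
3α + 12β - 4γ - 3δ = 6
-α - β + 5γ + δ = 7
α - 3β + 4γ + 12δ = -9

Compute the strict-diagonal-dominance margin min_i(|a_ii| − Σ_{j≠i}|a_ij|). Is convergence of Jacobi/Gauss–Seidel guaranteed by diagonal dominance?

2

row 1: |12| − (4+1+3) = 4
row 2: |12| − (3+4+3) = 2
row 3: |5| − (1+1+1) = 2
row 4: |12| − (1+3+4) = 4
minimum over rows = 2 → strictly diagonally dominant (convergence guaranteed)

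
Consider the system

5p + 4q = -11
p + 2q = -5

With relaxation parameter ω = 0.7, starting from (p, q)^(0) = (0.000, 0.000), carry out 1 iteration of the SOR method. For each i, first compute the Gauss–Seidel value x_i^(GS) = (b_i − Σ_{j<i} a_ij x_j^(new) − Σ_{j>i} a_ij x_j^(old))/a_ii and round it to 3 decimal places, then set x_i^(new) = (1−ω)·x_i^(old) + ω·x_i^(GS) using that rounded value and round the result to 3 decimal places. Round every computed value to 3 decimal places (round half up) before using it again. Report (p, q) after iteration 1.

Iteration 1:
  p: GS value = (-11 - (4)·0.000) / (5) = -2.200;  p ← (1−ω)·0.000 + ω·-2.200 = -1.540
  q: GS value = (-5 - (1)·-1.540) / (2) = -1.730;  q ← (1−ω)·0.000 + ω·-1.730 = -1.211

(-1.540, -1.211)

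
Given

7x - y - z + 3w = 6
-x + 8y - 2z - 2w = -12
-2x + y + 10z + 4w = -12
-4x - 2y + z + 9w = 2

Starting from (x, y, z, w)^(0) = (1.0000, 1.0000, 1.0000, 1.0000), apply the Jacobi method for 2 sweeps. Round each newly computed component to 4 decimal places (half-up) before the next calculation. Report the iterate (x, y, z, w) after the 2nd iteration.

(0.1845, -1.5913, -1.2808, 0.5119)

Iteration 1:
  x = (6 - (-1)·1.0000 - (-1)·1.0000 - (3)·1.0000) / (7) = 0.7143
  y = (-12 - (-1)·1.0000 - (-2)·1.0000 - (-2)·1.0000) / (8) = -0.8750
  z = (-12 - (-2)·1.0000 - (1)·1.0000 - (4)·1.0000) / (10) = -1.5000
  w = (2 - (-4)·1.0000 - (-2)·1.0000 - (1)·1.0000) / (9) = 0.7778
Iteration 2:
  x = (6 - (-1)·-0.8750 - (-1)·-1.5000 - (3)·0.7778) / (7) = 0.1845
  y = (-12 - (-1)·0.7143 - (-2)·-1.5000 - (-2)·0.7778) / (8) = -1.5913
  z = (-12 - (-2)·0.7143 - (1)·-0.8750 - (4)·0.7778) / (10) = -1.2808
  w = (2 - (-4)·0.7143 - (-2)·-0.8750 - (1)·-1.5000) / (9) = 0.5119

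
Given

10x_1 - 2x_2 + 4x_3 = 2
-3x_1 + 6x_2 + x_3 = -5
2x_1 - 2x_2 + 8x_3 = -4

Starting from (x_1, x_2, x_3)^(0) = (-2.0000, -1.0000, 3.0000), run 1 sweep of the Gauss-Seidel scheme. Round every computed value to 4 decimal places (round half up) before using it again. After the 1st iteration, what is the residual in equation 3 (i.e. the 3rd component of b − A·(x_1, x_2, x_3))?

-0.0002

Iteration 1:
  x_1 = (2 - (-2)·-1.0000 - (4)·3.0000) / (10) = -1.2000
  x_2 = (-5 - (-3)·-1.2000 - (1)·3.0000) / (6) = -1.9333
  x_3 = (-4 - (2)·-1.2000 - (-2)·-1.9333) / (8) = -0.6833
Residual b − A·x = (12.8666, 3.6831, -0.0002)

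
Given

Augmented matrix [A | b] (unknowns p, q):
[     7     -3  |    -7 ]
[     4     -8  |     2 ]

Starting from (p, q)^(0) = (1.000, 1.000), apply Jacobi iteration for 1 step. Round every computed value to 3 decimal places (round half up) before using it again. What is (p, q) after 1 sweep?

Iteration 1:
  p = (-7 - (-3)·1.000) / (7) = -0.571
  q = (2 - (4)·1.000) / (-8) = 0.250

(-0.571, 0.250)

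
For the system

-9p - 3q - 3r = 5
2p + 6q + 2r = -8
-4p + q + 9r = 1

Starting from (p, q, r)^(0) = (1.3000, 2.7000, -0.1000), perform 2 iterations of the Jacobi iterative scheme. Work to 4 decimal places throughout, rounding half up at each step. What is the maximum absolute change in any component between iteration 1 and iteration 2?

Iteration 1:
  p = (5 - (-3)·2.7000 - (-3)·-0.1000) / (-9) = -1.4222
  q = (-8 - (2)·1.3000 - (2)·-0.1000) / (6) = -1.7333
  r = (1 - (-4)·1.3000 - (1)·2.7000) / (9) = 0.3889
Iteration 2:
  p = (5 - (-3)·-1.7333 - (-3)·0.3889) / (-9) = -0.1074
  q = (-8 - (2)·-1.4222 - (2)·0.3889) / (6) = -0.9889
  r = (1 - (-4)·-1.4222 - (1)·-1.7333) / (9) = -0.3284
Change: (1.3148, 0.7444, -0.7173) → max |·| = 1.3148

1.3148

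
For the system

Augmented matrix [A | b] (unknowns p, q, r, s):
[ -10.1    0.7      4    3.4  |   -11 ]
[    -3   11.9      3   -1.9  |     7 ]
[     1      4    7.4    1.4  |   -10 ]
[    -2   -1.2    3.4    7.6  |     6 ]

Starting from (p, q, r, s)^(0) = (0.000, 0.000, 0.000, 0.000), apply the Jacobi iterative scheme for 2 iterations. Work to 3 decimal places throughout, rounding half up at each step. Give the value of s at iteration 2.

1.773

Iteration 1:
  p = (-11 - (0.7)·0.000 - (4)·0.000 - (3.4)·0.000) / (-10.1) = 1.089
  q = (7 - (-3)·0.000 - (3)·0.000 - (-1.9)·0.000) / (11.9) = 0.588
  r = (-10 - (1)·0.000 - (4)·0.000 - (1.4)·0.000) / (7.4) = -1.351
  s = (6 - (-2)·0.000 - (-1.2)·0.000 - (3.4)·0.000) / (7.6) = 0.789
Iteration 2:
  p = (-11 - (0.7)·0.588 - (4)·-1.351 - (3.4)·0.789) / (-10.1) = 0.860
  q = (7 - (-3)·1.089 - (3)·-1.351 - (-1.9)·0.789) / (11.9) = 1.329
  r = (-10 - (1)·1.089 - (4)·0.588 - (1.4)·0.789) / (7.4) = -1.966
  s = (6 - (-2)·1.089 - (-1.2)·0.588 - (3.4)·-1.351) / (7.6) = 1.773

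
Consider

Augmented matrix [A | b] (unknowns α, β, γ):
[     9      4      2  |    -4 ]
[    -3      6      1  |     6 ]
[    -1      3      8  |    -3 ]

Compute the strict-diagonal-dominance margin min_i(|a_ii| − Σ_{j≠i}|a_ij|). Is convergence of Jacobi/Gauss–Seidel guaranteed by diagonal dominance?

2

row 1: |9| − (4+2) = 3
row 2: |6| − (3+1) = 2
row 3: |8| − (1+3) = 4
minimum over rows = 2 → strictly diagonally dominant (convergence guaranteed)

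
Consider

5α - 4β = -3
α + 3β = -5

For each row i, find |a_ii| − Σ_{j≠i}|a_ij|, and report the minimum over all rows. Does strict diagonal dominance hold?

1

row 1: |5| − (4) = 1
row 2: |3| − (1) = 2
minimum over rows = 1 → strictly diagonally dominant (convergence guaranteed)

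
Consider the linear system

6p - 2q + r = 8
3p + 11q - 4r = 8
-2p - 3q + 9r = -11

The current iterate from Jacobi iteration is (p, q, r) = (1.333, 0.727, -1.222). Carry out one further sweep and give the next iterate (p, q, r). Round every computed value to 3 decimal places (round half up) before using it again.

One sweep:
  p = (8 - (-2)·0.727 - (1)·-1.222) / (6) = 1.779
  q = (8 - (3)·1.333 - (-4)·-1.222) / (11) = -0.081
  r = (-11 - (-2)·1.333 - (-3)·0.727) / (9) = -0.684

(1.779, -0.081, -0.684)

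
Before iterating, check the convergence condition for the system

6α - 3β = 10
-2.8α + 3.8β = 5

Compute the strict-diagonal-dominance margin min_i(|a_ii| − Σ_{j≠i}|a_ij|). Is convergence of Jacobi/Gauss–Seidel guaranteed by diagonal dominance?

row 1: |6| − (3) = 3
row 2: |3.8| − (2.8) = 1
minimum over rows = 1 → strictly diagonally dominant (convergence guaranteed)

1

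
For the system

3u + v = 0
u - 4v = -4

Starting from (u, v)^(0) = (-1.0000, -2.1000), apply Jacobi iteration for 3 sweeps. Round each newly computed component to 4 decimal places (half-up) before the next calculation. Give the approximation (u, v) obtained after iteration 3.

Iteration 1:
  u = (0 - (1)·-2.1000) / (3) = 0.7000
  v = (-4 - (1)·-1.0000) / (-4) = 0.7500
Iteration 2:
  u = (0 - (1)·0.7500) / (3) = -0.2500
  v = (-4 - (1)·0.7000) / (-4) = 1.1750
Iteration 3:
  u = (0 - (1)·1.1750) / (3) = -0.3917
  v = (-4 - (1)·-0.2500) / (-4) = 0.9375

(-0.3917, 0.9375)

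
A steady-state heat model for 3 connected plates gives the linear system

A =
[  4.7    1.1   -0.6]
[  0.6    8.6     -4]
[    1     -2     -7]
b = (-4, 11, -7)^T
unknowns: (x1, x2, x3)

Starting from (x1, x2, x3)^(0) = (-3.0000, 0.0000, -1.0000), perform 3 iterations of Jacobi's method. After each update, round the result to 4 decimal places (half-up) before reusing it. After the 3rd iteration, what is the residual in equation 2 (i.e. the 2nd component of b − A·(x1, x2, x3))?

Iteration 1:
  x1 = (-4 - (1.1)·0.0000 - (-0.6)·-1.0000) / (4.7) = -0.9787
  x2 = (11 - (0.6)·-3.0000 - (-4)·-1.0000) / (8.6) = 1.0233
  x3 = (-7 - (1)·-3.0000 - (-2)·0.0000) / (-7) = 0.5714
Iteration 2:
  x1 = (-4 - (1.1)·1.0233 - (-0.6)·0.5714) / (4.7) = -1.0176
  x2 = (11 - (0.6)·-0.9787 - (-4)·0.5714) / (8.6) = 1.6131
  x3 = (-7 - (1)·-0.9787 - (-2)·1.0233) / (-7) = 0.5678
Iteration 3:
  x1 = (-4 - (1.1)·1.6131 - (-0.6)·0.5678) / (4.7) = -1.1561
  x2 = (11 - (0.6)·-1.0176 - (-4)·0.5678) / (8.6) = 1.6142
  x3 = (-7 - (1)·-1.0176 - (-2)·1.6131) / (-7) = 0.3937
Residual b − A·x = (-0.1057, -0.6137, 0.1404)

-0.6137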